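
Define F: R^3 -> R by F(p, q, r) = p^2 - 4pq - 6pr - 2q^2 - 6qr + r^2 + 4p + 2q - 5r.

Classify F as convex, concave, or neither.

F is quadratic, so its Hessian is the constant matrix H = [[2, -4, -6], [-4, -4, -6], [-6, -6, 2]].
Leading principal minors: 2, -24, -264.
Neither pattern holds ⇒ H is indefinite ⇒ neither convex nor concave.

neither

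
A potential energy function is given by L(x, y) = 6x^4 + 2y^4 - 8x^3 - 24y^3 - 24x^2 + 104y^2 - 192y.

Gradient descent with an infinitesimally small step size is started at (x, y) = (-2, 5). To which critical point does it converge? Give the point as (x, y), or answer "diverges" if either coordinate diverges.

L is separable, so gradient descent decouples: x follows -∂L/∂x, y follows -∂L/∂y.
∂L/∂x = 24x(x - 2)(x + 1); at x=-2 this is -192, so x increases.
∂L/∂y = 8(y - 4)(y - 3)(y - 2); at y=5 this is 48, so y decreases.
x converges to its nearest critical value -1 (a local min of the x-part); y converges to 4. The iterate converges to (-1, 4).

(-1, 4)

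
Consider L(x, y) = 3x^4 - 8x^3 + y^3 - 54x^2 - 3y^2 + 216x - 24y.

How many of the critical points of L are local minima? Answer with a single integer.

2

L separates as a function of x plus a function of y, so ∇L=0 decouples.
∂L/∂x = 12(x - 3)(x - 2)(x + 3) = 0 at x ∈ {-3, 2, 3}; ∂L/∂y = 3(y - 4)(y + 2) = 0 at y ∈ {-2, 4}.
The Hessian is diagonal: diag(L_xx, L_yy). Second derivatives: L_xx(-3)=360, L_xx(2)=-60, L_xx(3)=72; L_yy(-2)=-18, L_yy(4)=18.
Local minima occur where both diagonal entries positive: (-3, 4), (3, 4). Count: 2.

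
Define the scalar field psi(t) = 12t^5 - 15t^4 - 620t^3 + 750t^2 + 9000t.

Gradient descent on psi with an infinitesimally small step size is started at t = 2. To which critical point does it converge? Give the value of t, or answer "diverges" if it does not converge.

-2

psi'(t) = 60(t - 5)(t - 3)(t + 2)(t + 5), so psi'(2) = 5040.
Gradient descent moves in the -psi' direction, i.e. t is decreasing.
The nearest critical point in that direction is t = -2, where psi'' = 6300 > 0 (a local minimum). The iterate converges there.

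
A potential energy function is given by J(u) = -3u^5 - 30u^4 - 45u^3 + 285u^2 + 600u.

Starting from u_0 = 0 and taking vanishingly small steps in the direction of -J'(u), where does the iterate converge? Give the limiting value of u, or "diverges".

-1

J'(u) = -15(u - 2)(u + 1)(u + 4)(u + 5), so J'(0) = 600.
Gradient descent moves in the -J' direction, i.e. u is decreasing.
The nearest critical point in that direction is u = -1, where J'' = 540 > 0 (a local minimum). The iterate converges there.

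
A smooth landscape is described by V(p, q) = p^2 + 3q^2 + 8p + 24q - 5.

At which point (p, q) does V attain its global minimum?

V(p,q) separates as A(p) + B(q) − 5, so its minimum is min A + min B − 5.
A'(p) = 2p + 8 vanishes at p ∈ {-4}; B'(q) = 6q + 24 vanishes at q ∈ {-4}.
Local minima of A (where A''>0): A(-4)=-16. Local minima of B: B(-4)=-48.
So the global minimum of V is A(-4) + B(-4) − 5 = -16 − 48 − 5 = -69, attained at (-4, -4).

(-4, -4)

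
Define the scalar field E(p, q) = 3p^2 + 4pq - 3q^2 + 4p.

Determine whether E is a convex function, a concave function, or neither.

E is quadratic, so its Hessian is the constant matrix H = [[6, 4], [4, -6]].
det(H) = -52, tr(H) = 0.
det(H) < 0, so H is indefinite: neither convex nor concave.

neither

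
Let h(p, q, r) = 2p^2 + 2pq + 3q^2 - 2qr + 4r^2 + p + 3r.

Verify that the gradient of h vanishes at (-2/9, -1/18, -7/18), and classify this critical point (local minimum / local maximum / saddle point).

∇h = (4p + 2q + 1, 2p + 6q - 2r, -2q + 8r + 3); substituting (-2/9, -1/18, -7/18) gives ∇h = (0, 0, 0), so (-2/9, -1/18, -7/18) is indeed a critical point.
The Hessian is constant: H = [[4, 2, 0], [2, 6, -2], [0, -2, 8]].
Leading principal minors: Δ₁ = 4, Δ₂ = 20, Δ₃ = 144.
All leading minors are positive, so H is positive definite: a local minimum.

local minimum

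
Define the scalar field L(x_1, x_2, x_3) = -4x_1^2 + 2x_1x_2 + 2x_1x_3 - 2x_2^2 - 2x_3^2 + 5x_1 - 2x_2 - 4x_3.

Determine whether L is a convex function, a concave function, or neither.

concave

L is quadratic, so its Hessian is the constant matrix H = [[-8, 2, 2], [2, -4, 0], [2, 0, -4]].
Leading principal minors: -8, 28, -96.
Signs alternate −, +, − ⇒ H ≺ 0 ⇒ concave.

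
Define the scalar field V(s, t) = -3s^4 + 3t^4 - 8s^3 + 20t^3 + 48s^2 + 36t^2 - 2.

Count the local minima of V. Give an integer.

2

V separates as a function of s plus a function of t, so ∇V=0 decouples.
∂V/∂s = -12s(s - 2)(s + 4) = 0 at s ∈ {-4, 0, 2}; ∂V/∂t = 12t(t + 2)(t + 3) = 0 at t ∈ {-3, -2, 0}.
The Hessian is diagonal: diag(V_ss, V_tt). Second derivatives: V_ss(-4)=-288, V_ss(0)=96, V_ss(2)=-144; V_tt(-3)=36, V_tt(-2)=-24, V_tt(0)=72.
Local minima occur where both diagonal entries positive: (0, -3), (0, 0). Count: 2.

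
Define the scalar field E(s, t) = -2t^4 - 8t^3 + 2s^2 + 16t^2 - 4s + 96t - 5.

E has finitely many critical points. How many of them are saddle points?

2

E separates as a function of s plus a function of t, so ∇E=0 decouples.
∂E/∂s = 4(s - 1) = 0 at s ∈ {1}; ∂E/∂t = -8(t - 2)(t + 2)(t + 3) = 0 at t ∈ {-3, -2, 2}.
The Hessian is diagonal: diag(E_ss, E_tt). Second derivatives: E_ss(1)=4; E_tt(-3)=-40, E_tt(-2)=32, E_tt(2)=-160.
Saddle points occur where the two diagonal entries have opposite signs: (1, -3), (1, 2). Count: 2.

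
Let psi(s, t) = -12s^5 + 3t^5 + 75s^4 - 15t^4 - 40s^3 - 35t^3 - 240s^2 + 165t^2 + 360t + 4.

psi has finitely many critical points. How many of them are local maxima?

4

psi separates as a function of s plus a function of t, so ∇psi=0 decouples.
∂psi/∂s = -60s(s - 4)(s - 2)(s + 1) = 0 at s ∈ {-1, 0, 2, 4}; ∂psi/∂t = 15(t - 4)(t - 3)(t + 1)(t + 2) = 0 at t ∈ {-2, -1, 3, 4}.
The Hessian is diagonal: diag(psi_ss, psi_tt). Second derivatives: psi_ss(-1)=900, psi_ss(0)=-480, psi_ss(2)=720, psi_ss(4)=-2400; psi_tt(-2)=-450, psi_tt(-1)=300, psi_tt(3)=-300, psi_tt(4)=450.
Local maxima occur where both diagonal entries negative: (0, -2), (0, 3), (4, -2), (4, 3). Count: 4.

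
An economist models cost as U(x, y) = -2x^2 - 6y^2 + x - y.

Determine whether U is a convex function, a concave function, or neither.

U is quadratic, so its Hessian is the constant matrix H = [[-4, 0], [0, -12]].
det(H) = 48, tr(H) = -16.
det(H) > 0 and tr(H) < 0, so H is negative definite everywhere: concave.

concave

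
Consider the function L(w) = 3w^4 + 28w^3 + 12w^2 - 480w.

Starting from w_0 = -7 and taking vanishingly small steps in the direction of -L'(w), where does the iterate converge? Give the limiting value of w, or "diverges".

-5

L'(w) = 12(w - 2)(w + 4)(w + 5), so L'(-7) = -648.
Gradient descent moves in the -L' direction, i.e. w is increasing.
The nearest critical point in that direction is w = -5, where L'' = 84 > 0 (a local minimum). The iterate converges there.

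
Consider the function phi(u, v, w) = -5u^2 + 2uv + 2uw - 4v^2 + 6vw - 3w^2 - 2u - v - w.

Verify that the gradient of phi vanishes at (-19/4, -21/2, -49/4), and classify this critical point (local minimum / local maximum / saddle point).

∇phi = (-10u + 2v + 2w - 2, 2u - 8v + 6w - 1, 2u + 6v - 6w - 1); substituting (-19/4, -21/2, -49/4) gives ∇phi = (0, 0, 0), so (-19/4, -21/2, -49/4) is indeed a critical point.
The Hessian is constant: H = [[-10, 2, 2], [2, -8, 6], [2, 6, -6]].
Leading principal minors: Δ₁ = -10, Δ₂ = 76, Δ₃ = -16.
The minors alternate sign starting negative (−, +, −), so H is negative definite: a local maximum.

local maximum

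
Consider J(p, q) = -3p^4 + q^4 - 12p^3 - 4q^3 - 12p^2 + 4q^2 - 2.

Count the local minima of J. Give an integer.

J separates as a function of p plus a function of q, so ∇J=0 decouples.
∂J/∂p = -12p(p + 1)(p + 2) = 0 at p ∈ {-2, -1, 0}; ∂J/∂q = 4q(q - 2)(q - 1) = 0 at q ∈ {0, 1, 2}.
The Hessian is diagonal: diag(J_pp, J_qq). Second derivatives: J_pp(-2)=-24, J_pp(-1)=12, J_pp(0)=-24; J_qq(0)=8, J_qq(1)=-4, J_qq(2)=8.
Local minima occur where both diagonal entries positive: (-1, 0), (-1, 2). Count: 2.

2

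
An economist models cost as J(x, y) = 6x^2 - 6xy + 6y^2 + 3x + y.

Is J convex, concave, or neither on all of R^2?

convex

J is quadratic, so its Hessian is the constant matrix H = [[12, -6], [-6, 12]].
det(H) = 108, tr(H) = 24.
det(H) > 0 and tr(H) > 0, so H is positive definite everywhere: convex.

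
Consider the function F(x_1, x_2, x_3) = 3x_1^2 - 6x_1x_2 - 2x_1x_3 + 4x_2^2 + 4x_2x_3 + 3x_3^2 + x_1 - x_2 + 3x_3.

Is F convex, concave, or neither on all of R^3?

F is quadratic, so its Hessian is the constant matrix H = [[6, -6, -2], [-6, 8, 4], [-2, 4, 6]].
Leading principal minors: 6, 12, 40.
All positive ⇒ H ≻ 0 ⇒ convex.

convex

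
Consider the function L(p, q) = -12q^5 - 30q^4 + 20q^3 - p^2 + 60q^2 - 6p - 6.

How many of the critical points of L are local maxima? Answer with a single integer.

L separates as a function of p plus a function of q, so ∇L=0 decouples.
∂L/∂p = -2(p + 3) = 0 at p ∈ {-3}; ∂L/∂q = -60q(q - 1)(q + 1)(q + 2) = 0 at q ∈ {-2, -1, 0, 1}.
The Hessian is diagonal: diag(L_pp, L_qq). Second derivatives: L_pp(-3)=-2; L_qq(-2)=360, L_qq(-1)=-120, L_qq(0)=120, L_qq(1)=-360.
Local maxima occur where both diagonal entries negative: (-3, -1), (-3, 1). Count: 2.

2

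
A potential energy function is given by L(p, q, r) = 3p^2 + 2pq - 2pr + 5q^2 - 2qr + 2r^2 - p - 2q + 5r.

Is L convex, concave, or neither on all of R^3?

L is quadratic, so its Hessian is the constant matrix H = [[6, 2, -2], [2, 10, -2], [-2, -2, 4]].
Leading principal minors: 6, 56, 176.
All positive ⇒ H ≻ 0 ⇒ convex.

convex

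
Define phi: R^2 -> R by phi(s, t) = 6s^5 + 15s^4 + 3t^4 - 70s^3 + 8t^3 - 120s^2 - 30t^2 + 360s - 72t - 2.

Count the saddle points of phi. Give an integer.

6

phi separates as a function of s plus a function of t, so ∇phi=0 decouples.
∂phi/∂s = 30(s - 2)(s - 1)(s + 2)(s + 3) = 0 at s ∈ {-3, -2, 1, 2}; ∂phi/∂t = 12(t - 2)(t + 1)(t + 3) = 0 at t ∈ {-3, -1, 2}.
The Hessian is diagonal: diag(phi_ss, phi_tt). Second derivatives: phi_ss(-3)=-600, phi_ss(-2)=360, phi_ss(1)=-360, phi_ss(2)=600; phi_tt(-3)=120, phi_tt(-1)=-72, phi_tt(2)=180.
Saddle points occur where the two diagonal entries have opposite signs: (-3, -3), (-3, 2), (-2, -1), (1, -3), (1, 2), (2, -1). Count: 6.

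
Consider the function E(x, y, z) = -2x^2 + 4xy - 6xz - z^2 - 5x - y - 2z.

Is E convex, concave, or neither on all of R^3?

E is quadratic, so its Hessian is the constant matrix H = [[-4, 4, -6], [4, 0, 0], [-6, 0, -2]].
Leading principal minors: -4, -16, 32.
Neither pattern holds ⇒ H is indefinite ⇒ neither convex nor concave.

neither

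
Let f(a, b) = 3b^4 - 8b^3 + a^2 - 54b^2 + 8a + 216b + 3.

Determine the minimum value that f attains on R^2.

f(a,b) separates as P(a) + Q(b) + 3, so its minimum is min P + min Q + 3.
P'(a) = 2a + 8 vanishes at a ∈ {-4}; Q'(b) = 12(b - 3)(b - 2)(b + 3) vanishes at b ∈ {-3, 2, 3}.
Local minima of P (where P''>0): P(-4)=-16. Local minima of Q: Q(-3)=-675, Q(3)=189.
So the global minimum of f is P(-4) + Q(-3) + 3 = -16 − 675 + 3 = -688, attained at (-4, -3).

-688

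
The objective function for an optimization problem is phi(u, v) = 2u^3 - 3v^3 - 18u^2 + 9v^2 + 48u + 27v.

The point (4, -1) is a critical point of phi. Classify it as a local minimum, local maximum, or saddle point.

The mixed partial ∂²phi/∂u∂v is 0, so the Hessian at any point is diag(phi_uu, phi_vv) = diag(12(u - 3), 18(-v + 1)).
At (4, -1): H = diag(12, 36).
Both eigenvalues are positive, so H is positive definite: a local minimum.

local minimum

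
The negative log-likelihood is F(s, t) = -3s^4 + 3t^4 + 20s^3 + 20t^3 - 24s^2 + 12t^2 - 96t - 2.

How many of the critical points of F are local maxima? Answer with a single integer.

F separates as a function of s plus a function of t, so ∇F=0 decouples.
∂F/∂s = -12s(s - 4)(s - 1) = 0 at s ∈ {0, 1, 4}; ∂F/∂t = 12(t - 1)(t + 2)(t + 4) = 0 at t ∈ {-4, -2, 1}.
The Hessian is diagonal: diag(F_ss, F_tt). Second derivatives: F_ss(0)=-48, F_ss(1)=36, F_ss(4)=-144; F_tt(-4)=120, F_tt(-2)=-72, F_tt(1)=180.
Local maxima occur where both diagonal entries negative: (0, -2), (4, -2). Count: 2.

2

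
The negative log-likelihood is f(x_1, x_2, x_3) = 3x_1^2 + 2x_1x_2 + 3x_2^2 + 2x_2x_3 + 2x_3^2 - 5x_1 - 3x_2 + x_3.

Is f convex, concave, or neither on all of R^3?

convex

f is quadratic, so its Hessian is the constant matrix H = [[6, 2, 0], [2, 6, 2], [0, 2, 4]].
Leading principal minors: 6, 32, 104.
All positive ⇒ H ≻ 0 ⇒ convex.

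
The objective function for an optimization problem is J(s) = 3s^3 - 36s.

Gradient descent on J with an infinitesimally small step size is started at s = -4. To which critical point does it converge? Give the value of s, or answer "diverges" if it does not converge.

diverges

J'(s) = 9(s - 2)(s + 2), so J'(-4) = 108.
Gradient descent moves in the -J' direction, i.e. s is decreasing.
There is no critical point below s=-4, and J' keeps the same sign, so the iterate runs off to −∞.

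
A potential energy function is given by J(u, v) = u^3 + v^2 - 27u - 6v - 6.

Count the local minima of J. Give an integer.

J separates as a function of u plus a function of v, so ∇J=0 decouples.
∂J/∂u = 3(u - 3)(u + 3) = 0 at u ∈ {-3, 3}; ∂J/∂v = 2(v - 3) = 0 at v ∈ {3}.
The Hessian is diagonal: diag(J_uu, J_vv). Second derivatives: J_uu(-3)=-18, J_uu(3)=18; J_vv(3)=2.
Local minima occur where both diagonal entries positive: (3, 3). Count: 1.

1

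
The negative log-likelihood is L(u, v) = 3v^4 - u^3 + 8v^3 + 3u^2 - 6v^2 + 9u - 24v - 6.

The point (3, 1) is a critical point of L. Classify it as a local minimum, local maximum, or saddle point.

The mixed partial ∂²L/∂u∂v is 0, so the Hessian at any point is diag(L_uu, L_vv) = diag(6(-u + 1), 12(3v^2 + 4v - 1)).
At (3, 1): H = diag(-12, 72).
The eigenvalues have opposite signs, so H is indefinite: a saddle point.

saddle point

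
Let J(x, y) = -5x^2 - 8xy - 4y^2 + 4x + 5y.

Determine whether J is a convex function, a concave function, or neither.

J is quadratic, so its Hessian is the constant matrix H = [[-10, -8], [-8, -8]].
det(H) = 16, tr(H) = -18.
det(H) > 0 and tr(H) < 0, so H is negative definite everywhere: concave.

concave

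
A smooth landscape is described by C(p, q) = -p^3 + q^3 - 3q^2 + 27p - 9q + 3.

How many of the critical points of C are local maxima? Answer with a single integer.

1

C separates as a function of p plus a function of q, so ∇C=0 decouples.
∂C/∂p = -3(p - 3)(p + 3) = 0 at p ∈ {-3, 3}; ∂C/∂q = 3(q - 3)(q + 1) = 0 at q ∈ {-1, 3}.
The Hessian is diagonal: diag(C_pp, C_qq). Second derivatives: C_pp(-3)=18, C_pp(3)=-18; C_qq(-1)=-12, C_qq(3)=12.
Local maxima occur where both diagonal entries negative: (3, -1). Count: 1.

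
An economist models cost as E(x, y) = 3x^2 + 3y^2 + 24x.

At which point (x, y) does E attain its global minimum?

(-4, 0)

E(x,y) separates as P(x) + Q(y), so its minimum is min P + min Q.
P'(x) = 6x + 24 vanishes at x ∈ {-4}; Q'(y) = 6y vanishes at y ∈ {0}.
Local minima of P (where P''>0): P(-4)=-48. Local minima of Q: Q(0)=0.
So the global minimum of E is P(-4) + Q(0) = -48 + 0 = -48, attained at (-4, 0).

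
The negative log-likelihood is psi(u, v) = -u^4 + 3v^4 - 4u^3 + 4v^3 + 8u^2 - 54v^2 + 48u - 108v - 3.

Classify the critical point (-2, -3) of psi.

local minimum

The mixed partial ∂²psi/∂u∂v is 0, so the Hessian at any point is diag(psi_uu, psi_vv) = diag(4(-3u^2 - 6u + 4), 12(3v^2 + 2v - 9)).
At (-2, -3): H = diag(16, 144).
Both eigenvalues are positive, so H is positive definite: a local minimum.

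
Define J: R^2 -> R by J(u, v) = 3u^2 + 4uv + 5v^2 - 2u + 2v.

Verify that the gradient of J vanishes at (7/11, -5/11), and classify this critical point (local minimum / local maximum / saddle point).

∇J = (6u + 4v - 2, 4u + 10v + 2); substituting (7/11, -5/11) gives ∇J = (0, 0), so (7/11, -5/11) is indeed a critical point.
The Hessian of J is constant: H = [[6, 4], [4, 10]].
det(H) = 6·10 − 4² = 44.
det(H) > 0 and tr(H) = 16 > 0, so H is positive definite and the point is a local minimum.

local minimum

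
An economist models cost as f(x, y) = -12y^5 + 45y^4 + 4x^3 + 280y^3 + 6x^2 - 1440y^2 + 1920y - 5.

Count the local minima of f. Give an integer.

2

f separates as a function of x plus a function of y, so ∇f=0 decouples.
∂f/∂x = 12x(x + 1) = 0 at x ∈ {-1, 0}; ∂f/∂y = -60(y - 4)(y - 2)(y - 1)(y + 4) = 0 at y ∈ {-4, 1, 2, 4}.
The Hessian is diagonal: diag(f_xx, f_yy). Second derivatives: f_xx(-1)=-12, f_xx(0)=12; f_yy(-4)=14400, f_yy(1)=-900, f_yy(2)=720, f_yy(4)=-2880.
Local minima occur where both diagonal entries positive: (0, -4), (0, 2). Count: 2.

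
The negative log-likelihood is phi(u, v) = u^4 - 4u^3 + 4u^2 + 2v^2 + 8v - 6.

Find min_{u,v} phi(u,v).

phi(u,v) separates as P(u) + Q(v) − 6, so its minimum is min P + min Q − 6.
P'(u) = 4u(u - 2)(u - 1) vanishes at u ∈ {0, 1, 2}; Q'(v) = 4v + 8 vanishes at v ∈ {-2}.
Local minima of P (where P''>0): P(0)=0, P(2)=0. Local minima of Q: Q(-2)=-8.
So the global minimum of phi is P(0) + Q(-2) − 6 = 0 − 8 − 6 = -14, attained at (0, -2).

-14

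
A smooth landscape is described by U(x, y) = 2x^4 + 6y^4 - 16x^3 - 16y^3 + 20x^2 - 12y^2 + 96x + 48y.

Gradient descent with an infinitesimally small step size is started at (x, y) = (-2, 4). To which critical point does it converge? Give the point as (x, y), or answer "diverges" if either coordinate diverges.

(-1, 2)

U is separable, so gradient descent decouples: x follows -∂U/∂x, y follows -∂U/∂y.
∂U/∂x = 8(x - 4)(x - 3)(x + 1); at x=-2 this is -240, so x increases.
∂U/∂y = 24(y - 2)(y - 1)(y + 1); at y=4 this is 720, so y decreases.
x converges to its nearest critical value -1 (a local min of the x-part); y converges to 2. The iterate converges to (-1, 2).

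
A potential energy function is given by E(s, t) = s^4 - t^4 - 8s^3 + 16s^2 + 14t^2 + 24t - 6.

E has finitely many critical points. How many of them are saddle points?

E separates as a function of s plus a function of t, so ∇E=0 decouples.
∂E/∂s = 4s(s - 4)(s - 2) = 0 at s ∈ {0, 2, 4}; ∂E/∂t = -4(t - 3)(t + 1)(t + 2) = 0 at t ∈ {-2, -1, 3}.
The Hessian is diagonal: diag(E_ss, E_tt). Second derivatives: E_ss(0)=32, E_ss(2)=-16, E_ss(4)=32; E_tt(-2)=-20, E_tt(-1)=16, E_tt(3)=-80.
Saddle points occur where the two diagonal entries have opposite signs: (0, -2), (0, 3), (2, -1), (4, -2), (4, 3). Count: 5.

5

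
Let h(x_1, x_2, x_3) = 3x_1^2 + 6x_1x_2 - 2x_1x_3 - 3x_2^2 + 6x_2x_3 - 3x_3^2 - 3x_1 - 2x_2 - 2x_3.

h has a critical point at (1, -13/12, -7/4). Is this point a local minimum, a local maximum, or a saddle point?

saddle point

The Hessian is constant: H = [[6, 6, -2], [6, -6, 6], [-2, 6, -6]].
Leading principal minors: Δ₁ = 6, Δ₂ = -72, Δ₃ = 96.
The minors fit neither the all-positive nor the alternating-sign pattern, so H is indefinite: a saddle point.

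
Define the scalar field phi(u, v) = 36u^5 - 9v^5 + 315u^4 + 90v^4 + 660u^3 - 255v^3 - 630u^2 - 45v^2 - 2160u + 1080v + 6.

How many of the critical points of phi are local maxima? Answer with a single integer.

phi separates as a function of u plus a function of v, so ∇phi=0 decouples.
∂phi/∂u = 180(u - 1)(u + 1)(u + 3)(u + 4) = 0 at u ∈ {-4, -3, -1, 1}; ∂phi/∂v = -45(v - 4)(v - 3)(v - 2)(v + 1) = 0 at v ∈ {-1, 2, 3, 4}.
The Hessian is diagonal: diag(phi_uu, phi_vv). Second derivatives: phi_uu(-4)=-2700, phi_uu(-3)=1440, phi_uu(-1)=-2160, phi_uu(1)=7200; phi_vv(-1)=2700, phi_vv(2)=-270, phi_vv(3)=180, phi_vv(4)=-450.
Local maxima occur where both diagonal entries negative: (-4, 2), (-4, 4), (-1, 2), (-1, 4). Count: 4.

4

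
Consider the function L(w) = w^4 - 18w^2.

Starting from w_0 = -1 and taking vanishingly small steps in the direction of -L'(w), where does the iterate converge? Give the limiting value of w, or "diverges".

L'(w) = 4w(w - 3)(w + 3), so L'(-1) = 32.
Gradient descent moves in the -L' direction, i.e. w is decreasing.
The nearest critical point in that direction is w = -3, where L'' = 72 > 0 (a local minimum). The iterate converges there.

-3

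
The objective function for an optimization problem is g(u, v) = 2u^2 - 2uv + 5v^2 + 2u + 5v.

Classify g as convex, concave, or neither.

convex

g is quadratic, so its Hessian is the constant matrix H = [[4, -2], [-2, 10]].
det(H) = 36, tr(H) = 14.
det(H) > 0 and tr(H) > 0, so H is positive definite everywhere: convex.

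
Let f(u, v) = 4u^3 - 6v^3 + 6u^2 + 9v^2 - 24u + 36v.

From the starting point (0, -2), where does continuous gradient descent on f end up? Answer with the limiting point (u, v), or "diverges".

f is separable, so gradient descent decouples: u follows -∂f/∂u, v follows -∂f/∂v.
∂f/∂u = 12(u - 1)(u + 2); at u=0 this is -24, so u increases.
∂f/∂v = -18(v - 2)(v + 1); at v=-2 this is -72, so v increases.
u converges to its nearest critical value 1 (a local min of the u-part); v converges to -1. The iterate converges to (1, -1).

(1, -1)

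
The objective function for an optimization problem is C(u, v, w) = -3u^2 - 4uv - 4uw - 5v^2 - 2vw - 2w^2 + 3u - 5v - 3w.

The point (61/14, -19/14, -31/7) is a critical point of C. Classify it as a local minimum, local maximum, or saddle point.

The Hessian is constant: H = [[-6, -4, -4], [-4, -10, -2], [-4, -2, -4]].
Leading principal minors: Δ₁ = -6, Δ₂ = 44, Δ₃ = -56.
The minors alternate sign starting negative (−, +, −), so H is negative definite: a local maximum.

local maximum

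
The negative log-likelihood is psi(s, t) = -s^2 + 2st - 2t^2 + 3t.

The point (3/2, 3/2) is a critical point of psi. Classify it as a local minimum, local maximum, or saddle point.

The Hessian of psi is constant: H = [[-2, 2], [2, -4]].
det(H) = (-2)·(-4) − 2² = 4.
det(H) > 0 and tr(H) = -6 < 0, so H is negative definite and the point is a local maximum.

local maximum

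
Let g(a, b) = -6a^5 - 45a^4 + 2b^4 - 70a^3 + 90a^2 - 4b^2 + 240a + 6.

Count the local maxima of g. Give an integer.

g separates as a function of a plus a function of b, so ∇g=0 decouples.
∂g/∂a = -30(a - 1)(a + 1)(a + 2)(a + 4) = 0 at a ∈ {-4, -2, -1, 1}; ∂g/∂b = 8b(b - 1)(b + 1) = 0 at b ∈ {-1, 0, 1}.
The Hessian is diagonal: diag(g_aa, g_bb). Second derivatives: g_aa(-4)=900, g_aa(-2)=-180, g_aa(-1)=180, g_aa(1)=-900; g_bb(-1)=16, g_bb(0)=-8, g_bb(1)=16.
Local maxima occur where both diagonal entries negative: (-2, 0), (1, 0). Count: 2.

2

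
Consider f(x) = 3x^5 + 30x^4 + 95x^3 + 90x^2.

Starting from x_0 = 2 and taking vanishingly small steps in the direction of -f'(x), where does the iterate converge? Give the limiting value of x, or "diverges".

f'(x) = 15x(x + 1)(x + 3)(x + 4), so f'(2) = 2700.
Gradient descent moves in the -f' direction, i.e. x is decreasing.
The nearest critical point in that direction is x = 0, where f'' = 180 > 0 (a local minimum). The iterate converges there.

0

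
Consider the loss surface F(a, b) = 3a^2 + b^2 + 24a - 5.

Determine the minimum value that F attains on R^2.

F(a,b) separates as P(a) + Q(b) − 5, so its minimum is min P + min Q − 5.
P'(a) = 6a + 24 vanishes at a ∈ {-4}; Q'(b) = 2b vanishes at b ∈ {0}.
Local minima of P (where P''>0): P(-4)=-48. Local minima of Q: Q(0)=0.
So the global minimum of F is P(-4) + Q(0) − 5 = -48 + 0 − 5 = -53, attained at (-4, 0).

-53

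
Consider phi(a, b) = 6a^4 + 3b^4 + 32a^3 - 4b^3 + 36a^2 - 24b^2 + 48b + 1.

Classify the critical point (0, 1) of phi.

saddle point

The mixed partial ∂²phi/∂a∂b is 0, so the Hessian at any point is diag(phi_aa, phi_bb) = diag(24(3a^2 + 8a + 3), 12(3b^2 - 2b - 4)).
At (0, 1): H = diag(72, -36).
The eigenvalues have opposite signs, so H is indefinite: a saddle point.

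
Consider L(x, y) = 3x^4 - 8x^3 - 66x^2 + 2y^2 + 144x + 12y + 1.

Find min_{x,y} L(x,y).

-584

L(x,y) separates as P(x) + Q(y) + 1, so its minimum is min P + min Q + 1.
P'(x) = 12(x - 4)(x - 1)(x + 3) vanishes at x ∈ {-3, 1, 4}; Q'(y) = 4y + 12 vanishes at y ∈ {-3}.
Local minima of P (where P''>0): P(-3)=-567, P(4)=-224. Local minima of Q: Q(-3)=-18.
So the global minimum of L is P(-3) + Q(-3) + 1 = -567 − 18 + 1 = -584, attained at (-3, -3).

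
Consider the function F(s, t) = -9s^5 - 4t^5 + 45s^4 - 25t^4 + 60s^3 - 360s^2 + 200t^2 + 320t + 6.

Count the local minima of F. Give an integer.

4

F separates as a function of s plus a function of t, so ∇F=0 decouples.
∂F/∂s = -45s(s - 4)(s - 2)(s + 2) = 0 at s ∈ {-2, 0, 2, 4}; ∂F/∂t = -20(t - 2)(t + 1)(t + 2)(t + 4) = 0 at t ∈ {-4, -2, -1, 2}.
The Hessian is diagonal: diag(F_ss, F_tt). Second derivatives: F_ss(-2)=2160, F_ss(0)=-720, F_ss(2)=720, F_ss(4)=-2160; F_tt(-4)=720, F_tt(-2)=-160, F_tt(-1)=180, F_tt(2)=-1440.
Local minima occur where both diagonal entries positive: (-2, -4), (-2, -1), (2, -4), (2, -1). Count: 4.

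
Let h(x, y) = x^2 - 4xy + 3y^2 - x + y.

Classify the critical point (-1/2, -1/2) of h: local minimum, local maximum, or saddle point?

saddle point

The Hessian of h is constant: H = [[2, -4], [-4, 6]].
det(H) = 2·6 − (-4)² = -4.
Since det(H) < 0, H is indefinite and the critical point is a saddle point.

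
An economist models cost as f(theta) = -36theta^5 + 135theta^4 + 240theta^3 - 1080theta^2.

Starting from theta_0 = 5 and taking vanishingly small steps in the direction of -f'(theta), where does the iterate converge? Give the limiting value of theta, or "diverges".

f'(theta) = -180theta(theta - 3)(theta - 2)(theta + 2), so f'(5) = -37800.
Gradient descent moves in the -f' direction, i.e. theta is increasing.
There is no critical point above theta=5, and f' keeps the same sign, so the iterate runs off to +∞.

diverges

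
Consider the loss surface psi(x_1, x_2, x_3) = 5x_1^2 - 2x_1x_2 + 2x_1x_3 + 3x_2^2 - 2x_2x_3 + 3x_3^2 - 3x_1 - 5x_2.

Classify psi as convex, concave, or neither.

psi is quadratic, so its Hessian is the constant matrix H = [[10, -2, 2], [-2, 6, -2], [2, -2, 6]].
Leading principal minors: 10, 56, 288.
All positive ⇒ H ≻ 0 ⇒ convex.

convex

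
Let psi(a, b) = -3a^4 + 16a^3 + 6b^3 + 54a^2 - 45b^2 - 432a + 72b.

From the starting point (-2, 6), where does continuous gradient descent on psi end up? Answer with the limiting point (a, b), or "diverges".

psi is separable, so gradient descent decouples: a follows -∂psi/∂a, b follows -∂psi/∂b.
∂psi/∂a = -12(a - 4)(a - 3)(a + 3); at a=-2 this is -360, so a increases.
∂psi/∂b = 18(b - 4)(b - 1); at b=6 this is 180, so b decreases.
a converges to its nearest critical value 3 (a local min of the a-part); b converges to 4. The iterate converges to (3, 4).

(3, 4)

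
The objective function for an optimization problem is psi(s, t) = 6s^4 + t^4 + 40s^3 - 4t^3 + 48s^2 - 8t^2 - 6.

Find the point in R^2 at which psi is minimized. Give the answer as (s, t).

psi(s,t) separates as P(s) + Q(t) − 6, so its minimum is min P + min Q − 6.
P'(s) = 24s(s + 1)(s + 4) vanishes at s ∈ {-4, -1, 0}; Q'(t) = 4t(t - 4)(t + 1) vanishes at t ∈ {-1, 0, 4}.
Local minima of P (where P''>0): P(-4)=-256, P(0)=0. Local minima of Q: Q(-1)=-3, Q(4)=-128.
So the global minimum of psi is P(-4) + Q(4) − 6 = -256 − 128 − 6 = -390, attained at (-4, 4).

(-4, 4)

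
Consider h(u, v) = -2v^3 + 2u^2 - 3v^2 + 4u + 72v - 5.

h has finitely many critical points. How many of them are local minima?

h separates as a function of u plus a function of v, so ∇h=0 decouples.
∂h/∂u = 4(u + 1) = 0 at u ∈ {-1}; ∂h/∂v = -6(v - 3)(v + 4) = 0 at v ∈ {-4, 3}.
The Hessian is diagonal: diag(h_uu, h_vv). Second derivatives: h_uu(-1)=4; h_vv(-4)=42, h_vv(3)=-42.
Local minima occur where both diagonal entries positive: (-1, -4). Count: 1.

1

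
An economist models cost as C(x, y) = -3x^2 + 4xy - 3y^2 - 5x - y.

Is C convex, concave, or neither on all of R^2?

C is quadratic, so its Hessian is the constant matrix H = [[-6, 4], [4, -6]].
det(H) = 20, tr(H) = -12.
det(H) > 0 and tr(H) < 0, so H is negative definite everywhere: concave.

concave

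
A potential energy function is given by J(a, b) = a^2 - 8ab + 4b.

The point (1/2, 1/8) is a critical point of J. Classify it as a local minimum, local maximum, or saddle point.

saddle point

The Hessian of J is constant: H = [[2, -8], [-8, 0]].
det(H) = 2·0 − (-8)² = -64.
Since det(H) < 0, H is indefinite and the critical point is a saddle point.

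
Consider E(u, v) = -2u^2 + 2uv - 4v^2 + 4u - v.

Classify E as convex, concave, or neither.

concave

E is quadratic, so its Hessian is the constant matrix H = [[-4, 2], [2, -8]].
det(H) = 28, tr(H) = -12.
det(H) > 0 and tr(H) < 0, so H is negative definite everywhere: concave.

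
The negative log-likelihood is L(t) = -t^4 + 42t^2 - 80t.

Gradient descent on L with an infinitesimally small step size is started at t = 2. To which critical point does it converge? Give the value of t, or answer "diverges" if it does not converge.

1

L'(t) = -4(t - 4)(t - 1)(t + 5), so L'(2) = 56.
Gradient descent moves in the -L' direction, i.e. t is decreasing.
The nearest critical point in that direction is t = 1, where L'' = 72 > 0 (a local minimum). The iterate converges there.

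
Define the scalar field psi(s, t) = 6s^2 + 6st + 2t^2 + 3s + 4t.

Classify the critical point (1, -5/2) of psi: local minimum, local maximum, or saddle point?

The Hessian of psi is constant: H = [[12, 6], [6, 4]].
det(H) = 12·4 − 6² = 12.
det(H) > 0 and tr(H) = 16 > 0, so H is positive definite and the point is a local minimum.

local minimum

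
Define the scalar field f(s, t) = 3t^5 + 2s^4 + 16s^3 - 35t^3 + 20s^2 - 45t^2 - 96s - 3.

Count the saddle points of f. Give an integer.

f separates as a function of s plus a function of t, so ∇f=0 decouples.
∂f/∂s = 8(s - 1)(s + 3)(s + 4) = 0 at s ∈ {-4, -3, 1}; ∂f/∂t = 15t(t - 3)(t + 1)(t + 2) = 0 at t ∈ {-2, -1, 0, 3}.
The Hessian is diagonal: diag(f_ss, f_tt). Second derivatives: f_ss(-4)=40, f_ss(-3)=-32, f_ss(1)=160; f_tt(-2)=-150, f_tt(-1)=60, f_tt(0)=-90, f_tt(3)=900.
Saddle points occur where the two diagonal entries have opposite signs: (-4, -2), (-4, 0), (-3, -1), (-3, 3), (1, -2), (1, 0). Count: 6.

6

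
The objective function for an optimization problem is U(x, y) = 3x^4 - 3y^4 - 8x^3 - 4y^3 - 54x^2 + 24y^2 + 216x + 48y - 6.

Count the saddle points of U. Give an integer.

U separates as a function of x plus a function of y, so ∇U=0 decouples.
∂U/∂x = 12(x - 3)(x - 2)(x + 3) = 0 at x ∈ {-3, 2, 3}; ∂U/∂y = -12(y - 2)(y + 1)(y + 2) = 0 at y ∈ {-2, -1, 2}.
The Hessian is diagonal: diag(U_xx, U_yy). Second derivatives: U_xx(-3)=360, U_xx(2)=-60, U_xx(3)=72; U_yy(-2)=-48, U_yy(-1)=36, U_yy(2)=-144.
Saddle points occur where the two diagonal entries have opposite signs: (-3, -2), (-3, 2), (2, -1), (3, -2), (3, 2). Count: 5.

5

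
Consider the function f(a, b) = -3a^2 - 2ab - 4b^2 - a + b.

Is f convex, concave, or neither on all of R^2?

f is quadratic, so its Hessian is the constant matrix H = [[-6, -2], [-2, -8]].
det(H) = 44, tr(H) = -14.
det(H) > 0 and tr(H) < 0, so H is negative definite everywhere: concave.

concave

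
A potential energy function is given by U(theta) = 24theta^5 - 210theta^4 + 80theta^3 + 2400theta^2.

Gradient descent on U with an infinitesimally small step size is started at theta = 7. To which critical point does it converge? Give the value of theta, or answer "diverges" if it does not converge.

5

U'(theta) = 120theta(theta - 5)(theta - 4)(theta + 2), so U'(7) = 45360.
Gradient descent moves in the -U' direction, i.e. theta is decreasing.
The nearest critical point in that direction is theta = 5, where U'' = 4200 > 0 (a local minimum). The iterate converges there.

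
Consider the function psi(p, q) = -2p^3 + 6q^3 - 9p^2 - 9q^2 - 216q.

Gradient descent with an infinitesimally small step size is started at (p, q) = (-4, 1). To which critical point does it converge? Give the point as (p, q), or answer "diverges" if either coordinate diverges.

psi is separable, so gradient descent decouples: p follows -∂psi/∂p, q follows -∂psi/∂q.
∂psi/∂p = -6p(p + 3); at p=-4 this is -24, so p increases.
∂psi/∂q = 18(q - 4)(q + 3); at q=1 this is -216, so q increases.
p converges to its nearest critical value -3 (a local min of the p-part); q converges to 4. The iterate converges to (-3, 4).

(-3, 4)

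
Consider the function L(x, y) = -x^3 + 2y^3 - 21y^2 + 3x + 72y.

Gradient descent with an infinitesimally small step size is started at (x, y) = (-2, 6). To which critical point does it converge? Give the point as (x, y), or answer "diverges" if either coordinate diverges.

L is separable, so gradient descent decouples: x follows -∂L/∂x, y follows -∂L/∂y.
∂L/∂x = -3(x - 1)(x + 1); at x=-2 this is -9, so x increases.
∂L/∂y = 6(y - 4)(y - 3); at y=6 this is 36, so y decreases.
x converges to its nearest critical value -1 (a local min of the x-part); y converges to 4. The iterate converges to (-1, 4).

(-1, 4)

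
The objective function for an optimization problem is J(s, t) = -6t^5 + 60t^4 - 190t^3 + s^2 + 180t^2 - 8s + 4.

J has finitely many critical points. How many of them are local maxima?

0

J separates as a function of s plus a function of t, so ∇J=0 decouples.
∂J/∂s = 2(s - 4) = 0 at s ∈ {4}; ∂J/∂t = -30t(t - 4)(t - 3)(t - 1) = 0 at t ∈ {0, 1, 3, 4}.
The Hessian is diagonal: diag(J_ss, J_tt). Second derivatives: J_ss(4)=2; J_tt(0)=360, J_tt(1)=-180, J_tt(3)=180, J_tt(4)=-360.
Local maxima occur where both diagonal entries negative: none. Count: 0.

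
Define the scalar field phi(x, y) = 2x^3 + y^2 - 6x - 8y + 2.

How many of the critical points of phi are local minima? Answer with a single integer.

1

phi separates as a function of x plus a function of y, so ∇phi=0 decouples.
∂phi/∂x = 6(x - 1)(x + 1) = 0 at x ∈ {-1, 1}; ∂phi/∂y = 2(y - 4) = 0 at y ∈ {4}.
The Hessian is diagonal: diag(phi_xx, phi_yy). Second derivatives: phi_xx(-1)=-12, phi_xx(1)=12; phi_yy(4)=2.
Local minima occur where both diagonal entries positive: (1, 4). Count: 1.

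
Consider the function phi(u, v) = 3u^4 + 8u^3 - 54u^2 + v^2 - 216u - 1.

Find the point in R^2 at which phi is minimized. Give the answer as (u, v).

(3, 0)

phi(u,v) separates as P(u) + Q(v) − 1, so its minimum is min P + min Q − 1.
P'(u) = 12(u - 3)(u + 2)(u + 3) vanishes at u ∈ {-3, -2, 3}; Q'(v) = 2v vanishes at v ∈ {0}.
Local minima of P (where P''>0): P(-3)=189, P(3)=-675. Local minima of Q: Q(0)=0.
So the global minimum of phi is P(3) + Q(0) − 1 = -675 + 0 − 1 = -676, attained at (3, 0).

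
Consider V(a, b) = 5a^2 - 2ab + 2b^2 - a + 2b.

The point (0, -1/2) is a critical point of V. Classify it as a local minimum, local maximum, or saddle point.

local minimum

The Hessian of V is constant: H = [[10, -2], [-2, 4]].
det(H) = 10·4 − (-2)² = 36.
det(H) > 0 and tr(H) = 14 > 0, so H is positive definite and the point is a local minimum.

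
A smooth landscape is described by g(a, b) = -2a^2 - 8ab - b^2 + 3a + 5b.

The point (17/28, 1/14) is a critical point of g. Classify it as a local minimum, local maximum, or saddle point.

The Hessian of g is constant: H = [[-4, -8], [-8, -2]].
det(H) = (-4)·(-2) − (-8)² = -56.
Since det(H) < 0, H is indefinite and the critical point is a saddle point.

saddle point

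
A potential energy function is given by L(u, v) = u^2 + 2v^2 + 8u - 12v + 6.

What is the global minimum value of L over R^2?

-28

L(u,v) separates as P(u) + Q(v) + 6, so its minimum is min P + min Q + 6.
P'(u) = 2u + 8 vanishes at u ∈ {-4}; Q'(v) = 4v - 12 vanishes at v ∈ {3}.
Local minima of P (where P''>0): P(-4)=-16. Local minima of Q: Q(3)=-18.
So the global minimum of L is P(-4) + Q(3) + 6 = -16 − 18 + 6 = -28, attained at (-4, 3).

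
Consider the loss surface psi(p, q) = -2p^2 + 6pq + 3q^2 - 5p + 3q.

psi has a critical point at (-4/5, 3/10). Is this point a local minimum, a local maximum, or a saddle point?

saddle point

The Hessian of psi is constant: H = [[-4, 6], [6, 6]].
det(H) = (-4)·6 − 6² = -60.
Since det(H) < 0, H is indefinite and the critical point is a saddle point.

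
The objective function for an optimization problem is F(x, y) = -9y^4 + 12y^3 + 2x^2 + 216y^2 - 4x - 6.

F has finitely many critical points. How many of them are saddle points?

F separates as a function of x plus a function of y, so ∇F=0 decouples.
∂F/∂x = 4(x - 1) = 0 at x ∈ {1}; ∂F/∂y = -36y(y - 4)(y + 3) = 0 at y ∈ {-3, 0, 4}.
The Hessian is diagonal: diag(F_xx, F_yy). Second derivatives: F_xx(1)=4; F_yy(-3)=-756, F_yy(0)=432, F_yy(4)=-1008.
Saddle points occur where the two diagonal entries have opposite signs: (1, -3), (1, 4). Count: 2.

2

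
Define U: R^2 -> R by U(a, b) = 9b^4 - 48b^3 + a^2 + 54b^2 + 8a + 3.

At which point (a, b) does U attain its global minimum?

U(a,b) separates as P(a) + Q(b) + 3, so its minimum is min P + min Q + 3.
P'(a) = 2a + 8 vanishes at a ∈ {-4}; Q'(b) = 36b(b - 3)(b - 1) vanishes at b ∈ {0, 1, 3}.
Local minima of P (where P''>0): P(-4)=-16. Local minima of Q: Q(0)=0, Q(3)=-81.
So the global minimum of U is P(-4) + Q(3) + 3 = -16 − 81 + 3 = -94, attained at (-4, 3).

(-4, 3)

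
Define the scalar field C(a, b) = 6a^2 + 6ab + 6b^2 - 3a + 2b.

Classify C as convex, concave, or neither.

convex

C is quadratic, so its Hessian is the constant matrix H = [[12, 6], [6, 12]].
det(H) = 108, tr(H) = 24.
det(H) > 0 and tr(H) > 0, so H is positive definite everywhere: convex.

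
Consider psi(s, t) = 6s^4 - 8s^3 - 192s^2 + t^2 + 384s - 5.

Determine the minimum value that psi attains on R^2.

-2565

psi(s,t) separates as P(s) + Q(t) − 5, so its minimum is min P + min Q − 5.
P'(s) = 24(s - 4)(s - 1)(s + 4) vanishes at s ∈ {-4, 1, 4}; Q'(t) = 2t vanishes at t ∈ {0}.
Local minima of P (where P''>0): P(-4)=-2560, P(4)=-512. Local minima of Q: Q(0)=0.
So the global minimum of psi is P(-4) + Q(0) − 5 = -2560 + 0 − 5 = -2565, attained at (-4, 0).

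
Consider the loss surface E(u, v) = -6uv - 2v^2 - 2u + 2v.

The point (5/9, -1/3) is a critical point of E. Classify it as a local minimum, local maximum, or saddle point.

The Hessian of E is constant: H = [[0, -6], [-6, -4]].
det(H) = 0·(-4) − (-6)² = -36.
Since det(H) < 0, H is indefinite and the critical point is a saddle point.

saddle point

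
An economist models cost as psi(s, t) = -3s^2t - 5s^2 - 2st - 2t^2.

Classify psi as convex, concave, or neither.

The term -3s^2t is cubic, so the Hessian is not constant.
∂²psi/∂s² = -6t - 10, which takes both signs as t varies (negative for sufficiently large t). A diagonal entry of the Hessian changing sign means the Hessian is neither positive- nor negative-semidefinite on all of R^2.

neither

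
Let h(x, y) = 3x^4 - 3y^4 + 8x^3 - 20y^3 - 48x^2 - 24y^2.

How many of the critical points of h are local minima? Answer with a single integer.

2

h separates as a function of x plus a function of y, so ∇h=0 decouples.
∂h/∂x = 12x(x - 2)(x + 4) = 0 at x ∈ {-4, 0, 2}; ∂h/∂y = -12y(y + 1)(y + 4) = 0 at y ∈ {-4, -1, 0}.
The Hessian is diagonal: diag(h_xx, h_yy). Second derivatives: h_xx(-4)=288, h_xx(0)=-96, h_xx(2)=144; h_yy(-4)=-144, h_yy(-1)=36, h_yy(0)=-48.
Local minima occur where both diagonal entries positive: (-4, -1), (2, -1). Count: 2.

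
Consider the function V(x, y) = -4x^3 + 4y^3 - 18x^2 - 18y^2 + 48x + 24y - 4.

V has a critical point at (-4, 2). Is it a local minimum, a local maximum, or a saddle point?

The mixed partial ∂²V/∂x∂y is 0, so the Hessian at any point is diag(V_xx, V_yy) = diag(-12(2x + 3), 12(2y - 3)).
At (-4, 2): H = diag(60, 12).
Both eigenvalues are positive, so H is positive definite: a local minimum.

local minimum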